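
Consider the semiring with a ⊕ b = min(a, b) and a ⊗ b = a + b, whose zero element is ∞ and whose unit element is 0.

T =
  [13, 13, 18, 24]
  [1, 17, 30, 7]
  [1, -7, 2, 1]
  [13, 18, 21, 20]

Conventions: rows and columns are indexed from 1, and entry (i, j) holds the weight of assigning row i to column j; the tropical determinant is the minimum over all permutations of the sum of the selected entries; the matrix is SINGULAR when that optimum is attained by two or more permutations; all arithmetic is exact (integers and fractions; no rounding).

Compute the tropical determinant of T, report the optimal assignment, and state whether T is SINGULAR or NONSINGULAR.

σ = (1, 2, 3, 4): 13 + 17 + 2 + 20 = 52
σ = (1, 2, 4, 3): 13 + 17 + 1 + 21 = 52
σ = (1, 3, 2, 4): 13 + 30 + (-7) + 20 = 56
σ = (1, 3, 4, 2): 13 + 30 + 1 + 18 = 62
σ = (1, 4, 2, 3): 13 + 7 + (-7) + 21 = 34
σ = (1, 4, 3, 2): 13 + 7 + 2 + 18 = 40
σ = (2, 1, 3, 4): 13 + 1 + 2 + 20 = 36
σ = (2, 1, 4, 3): 13 + 1 + 1 + 21 = 36
σ = (2, 3, 1, 4): 13 + 30 + 1 + 20 = 64
σ = (2, 3, 4, 1): 13 + 30 + 1 + 13 = 57
σ = (2, 4, 1, 3): 13 + 7 + 1 + 21 = 42
σ = (2, 4, 3, 1): 13 + 7 + 2 + 13 = 35
σ = (3, 1, 2, 4): 18 + 1 + (-7) + 20 = 32
σ = (3, 1, 4, 2): 18 + 1 + 1 + 18 = 38
σ = (3, 2, 1, 4): 18 + 17 + 1 + 20 = 56
σ = (3, 2, 4, 1): 18 + 17 + 1 + 13 = 49
σ = (3, 4, 1, 2): 18 + 7 + 1 + 18 = 44
σ = (3, 4, 2, 1): 18 + 7 + (-7) + 13 = 31
σ = (4, 1, 2, 3): 24 + 1 + (-7) + 21 = 39
σ = (4, 1, 3, 2): 24 + 1 + 2 + 18 = 45
σ = (4, 2, 1, 3): 24 + 17 + 1 + 21 = 63
σ = (4, 2, 3, 1): 24 + 17 + 2 + 13 = 56
σ = (4, 3, 1, 2): 24 + 30 + 1 + 18 = 73
σ = (4, 3, 2, 1): 24 + 30 + (-7) + 13 = 60
Optimal value attained by: σ = (3, 4, 2, 1).
Answer: det⊕(T) = 31; verdict: NONSINGULAR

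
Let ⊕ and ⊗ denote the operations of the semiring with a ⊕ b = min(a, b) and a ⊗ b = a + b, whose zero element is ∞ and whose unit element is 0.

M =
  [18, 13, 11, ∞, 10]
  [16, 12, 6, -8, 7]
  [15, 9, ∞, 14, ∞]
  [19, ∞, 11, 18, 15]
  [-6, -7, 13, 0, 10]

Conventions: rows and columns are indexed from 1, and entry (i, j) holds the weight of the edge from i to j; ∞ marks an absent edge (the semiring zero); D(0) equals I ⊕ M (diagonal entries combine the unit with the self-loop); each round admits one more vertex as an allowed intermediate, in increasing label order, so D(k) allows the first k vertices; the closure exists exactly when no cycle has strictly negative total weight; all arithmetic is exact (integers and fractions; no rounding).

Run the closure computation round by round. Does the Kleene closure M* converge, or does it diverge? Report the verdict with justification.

D(0):
  [0, 13, 11, ∞, 10]
  [16, 0, 6, -8, 7]
  [15, 9, 0, 14, ∞]
  [19, ∞, 11, 0, 15]
  [-6, -7, 13, 0, 0]
D(1):
  [0, 13, 11, ∞, 10]
  [16, 0, 6, -8, 7]
  [15, 9, 0, 14, 25]
  [19, 32, 11, 0, 15]
  [-6, -7, 5, 0, 0]
D(2):
  [0, 13, 11, 5, 10]
  [16, 0, 6, -8, 7]
  [15, 9, 0, 1, 16]
  [19, 32, 11, 0, 15]
  [-6, -7, -1, -15, 0]
D(3):
  [0, 13, 11, 5, 10]
  [16, 0, 6, -8, 7]
  [15, 9, 0, 1, 16]
  [19, 20, 11, 0, 15]
  [-6, -7, -1, -15, 0]
D(4):
  [0, 13, 11, 5, 10]
  [11, 0, 3, -8, 7]
  [15, 9, 0, 1, 16]
  [19, 20, 11, 0, 15]
  [-6, -7, -4, -15, 0]
D(5):
  [0, 3, 6, -5, 10]
  [1, 0, 3, -8, 7]
  [10, 9, 0, 1, 16]
  [9, 8, 11, 0, 15]
  [-6, -7, -4, -15, 0]
Key observation: every diagonal entry stays at the unit through all rounds, so no improving cycle exists.
Answer: CONVERGES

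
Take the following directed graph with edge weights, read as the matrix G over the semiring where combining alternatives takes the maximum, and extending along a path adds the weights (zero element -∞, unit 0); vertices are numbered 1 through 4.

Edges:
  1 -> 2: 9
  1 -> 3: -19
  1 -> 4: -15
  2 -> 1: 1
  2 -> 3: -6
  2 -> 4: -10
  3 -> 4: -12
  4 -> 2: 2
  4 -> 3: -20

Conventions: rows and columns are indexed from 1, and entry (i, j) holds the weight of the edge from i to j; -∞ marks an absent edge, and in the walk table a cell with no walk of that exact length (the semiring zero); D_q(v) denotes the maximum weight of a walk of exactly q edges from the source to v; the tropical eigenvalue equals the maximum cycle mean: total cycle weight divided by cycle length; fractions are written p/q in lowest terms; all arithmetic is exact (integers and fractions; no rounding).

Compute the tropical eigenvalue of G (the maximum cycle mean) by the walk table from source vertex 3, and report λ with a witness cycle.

q=0: [-∞, -∞, 0, -∞]
q=1: [-∞, -∞, -∞, -12]
q=2: [-∞, -10, -32, -∞]
q=3: [-9, -∞, -16, -20]
q=4: [-∞, 0, -28, -24]
Optimal cycle mean attained by: cycle 1->2->1, total 9 + 1, length 2.
Answer: λ = 5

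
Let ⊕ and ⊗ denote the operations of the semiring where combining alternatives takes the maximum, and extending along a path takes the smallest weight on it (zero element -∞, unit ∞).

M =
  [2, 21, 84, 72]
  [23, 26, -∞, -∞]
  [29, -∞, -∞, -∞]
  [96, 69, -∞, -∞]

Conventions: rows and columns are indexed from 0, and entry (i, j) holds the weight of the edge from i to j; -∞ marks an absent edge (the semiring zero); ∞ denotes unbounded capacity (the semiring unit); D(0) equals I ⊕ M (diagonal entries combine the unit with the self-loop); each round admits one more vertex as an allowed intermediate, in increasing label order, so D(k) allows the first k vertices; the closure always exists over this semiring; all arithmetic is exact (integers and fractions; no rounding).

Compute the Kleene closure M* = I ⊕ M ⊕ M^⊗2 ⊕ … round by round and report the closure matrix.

D(0):
  [∞, 21, 84, 72]
  [23, ∞, -∞, -∞]
  [29, -∞, ∞, -∞]
  [96, 69, -∞, ∞]
D(1):
  [∞, 21, 84, 72]
  [23, ∞, 23, 23]
  [29, 21, ∞, 29]
  [96, 69, 84, ∞]
D(2):
  [∞, 21, 84, 72]
  [23, ∞, 23, 23]
  [29, 21, ∞, 29]
  [96, 69, 84, ∞]
D(3):
  [∞, 21, 84, 72]
  [23, ∞, 23, 23]
  [29, 21, ∞, 29]
  [96, 69, 84, ∞]
D(4):
  [∞, 69, 84, 72]
  [23, ∞, 23, 23]
  [29, 29, ∞, 29]
  [96, 69, 84, ∞]
Answer: M* = [[∞, 69, 84, 72], [23, ∞, 23, 23], [29, 29, ∞, 29], [96, 69, 84, ∞]]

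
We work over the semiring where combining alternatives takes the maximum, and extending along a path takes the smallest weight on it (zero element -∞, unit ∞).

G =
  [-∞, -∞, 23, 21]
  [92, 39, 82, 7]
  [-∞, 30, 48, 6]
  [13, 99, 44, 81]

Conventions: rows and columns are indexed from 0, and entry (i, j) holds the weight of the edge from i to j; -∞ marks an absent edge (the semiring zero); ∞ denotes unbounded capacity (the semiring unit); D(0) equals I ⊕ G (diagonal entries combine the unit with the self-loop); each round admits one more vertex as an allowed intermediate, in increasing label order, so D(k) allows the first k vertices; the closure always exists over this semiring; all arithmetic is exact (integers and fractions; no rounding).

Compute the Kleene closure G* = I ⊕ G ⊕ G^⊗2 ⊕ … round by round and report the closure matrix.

D(0):
  [∞, -∞, 23, 21]
  [92, ∞, 82, 7]
  [-∞, 30, ∞, 6]
  [13, 99, 44, ∞]
D(1):
  [∞, -∞, 23, 21]
  [92, ∞, 82, 21]
  [-∞, 30, ∞, 6]
  [13, 99, 44, ∞]
D(2):
  [∞, -∞, 23, 21]
  [92, ∞, 82, 21]
  [30, 30, ∞, 21]
  [92, 99, 82, ∞]
D(3):
  [∞, 23, 23, 21]
  [92, ∞, 82, 21]
  [30, 30, ∞, 21]
  [92, 99, 82, ∞]
D(4):
  [∞, 23, 23, 21]
  [92, ∞, 82, 21]
  [30, 30, ∞, 21]
  [92, 99, 82, ∞]
Answer: G* = [[∞, 23, 23, 21], [92, ∞, 82, 21], [30, 30, ∞, 21], [92, 99, 82, ∞]]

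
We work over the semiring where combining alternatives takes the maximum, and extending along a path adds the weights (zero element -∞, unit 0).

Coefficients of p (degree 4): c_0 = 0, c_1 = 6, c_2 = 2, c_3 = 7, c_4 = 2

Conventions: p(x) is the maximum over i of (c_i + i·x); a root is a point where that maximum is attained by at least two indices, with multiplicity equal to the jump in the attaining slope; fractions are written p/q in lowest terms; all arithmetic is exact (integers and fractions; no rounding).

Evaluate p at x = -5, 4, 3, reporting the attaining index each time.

p(-5) = max(0+0·(-5)=0, 6+1·(-5)=1, 2+2·(-5)=-8, 7+3·(-5)=-8, 2+4·(-5)=-18) = 1 (attained by i=1)
p(4) = max(0+0·4=0, 6+1·4=10, 2+2·4=10, 7+3·4=19, 2+4·4=18) = 19 (attained by i=3)
p(3) = max(0+0·3=0, 6+1·3=9, 2+2·3=8, 7+3·3=16, 2+4·3=14) = 16 (attained by i=3)
Answer: p(-5) = 1; p(4) = 19; p(3) = 16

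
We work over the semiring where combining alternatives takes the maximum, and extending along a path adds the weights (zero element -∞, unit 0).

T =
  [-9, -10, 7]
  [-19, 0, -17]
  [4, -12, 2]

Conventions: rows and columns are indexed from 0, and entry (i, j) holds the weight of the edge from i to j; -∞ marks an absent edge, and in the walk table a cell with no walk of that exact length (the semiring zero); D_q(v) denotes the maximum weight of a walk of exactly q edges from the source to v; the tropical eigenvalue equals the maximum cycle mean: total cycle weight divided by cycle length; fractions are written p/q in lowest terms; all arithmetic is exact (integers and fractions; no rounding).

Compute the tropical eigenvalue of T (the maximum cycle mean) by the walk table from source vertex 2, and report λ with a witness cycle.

q=0: [-∞, -∞, 0]
q=1: [4, -12, 2]
q=2: [6, -6, 11]
q=3: [15, -1, 13]
Optimal cycle mean attained by: cycle 0->2->0, total 7 + 4, length 2.
Answer: λ = 11/2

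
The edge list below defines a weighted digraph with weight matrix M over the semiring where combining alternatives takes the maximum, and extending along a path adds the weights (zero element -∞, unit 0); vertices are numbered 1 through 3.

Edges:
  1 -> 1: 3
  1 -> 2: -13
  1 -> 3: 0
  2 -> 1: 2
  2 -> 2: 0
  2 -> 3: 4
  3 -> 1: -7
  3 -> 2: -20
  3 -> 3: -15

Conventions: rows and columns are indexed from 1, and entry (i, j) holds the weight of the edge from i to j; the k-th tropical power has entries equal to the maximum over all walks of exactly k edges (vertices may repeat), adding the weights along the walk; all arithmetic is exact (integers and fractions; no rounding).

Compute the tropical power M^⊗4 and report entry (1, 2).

M^⊗2:
  [6, -10, 3]
  [5, 0, 4]
  [-4, -20, -7]
M^⊗3:
  [9, -7, 6]
  [8, 0, 5]
  [-1, -17, -4]
M^⊗4:
  [12, -4, 9]
  [11, 0, 8]
  [2, -14, -1]
Key observation: the optimum is the walk 1->1->1->1->2, with weight 3 + 3 + 3 + (-13) = -4.
Optimal value attained by: walk 1->1->1->1->2.
Answer: (M^⊗4)[1][2] = -4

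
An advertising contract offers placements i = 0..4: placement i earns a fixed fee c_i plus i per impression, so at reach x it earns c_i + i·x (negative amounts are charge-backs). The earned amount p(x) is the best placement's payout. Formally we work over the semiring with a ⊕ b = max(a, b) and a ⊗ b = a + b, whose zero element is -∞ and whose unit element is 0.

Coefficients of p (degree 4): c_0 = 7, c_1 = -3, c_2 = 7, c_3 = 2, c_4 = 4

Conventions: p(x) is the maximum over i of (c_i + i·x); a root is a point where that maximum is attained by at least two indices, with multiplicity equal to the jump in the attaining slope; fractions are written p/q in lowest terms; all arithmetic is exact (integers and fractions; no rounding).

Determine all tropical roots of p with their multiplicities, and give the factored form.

hull edge (i=0, c=7) to (i=2, c=7): slope 0, span 2
hull edge (i=2, c=7) to (i=4, c=4): slope -3/2, span 2
Factored form: p(x) = 4 ⊗ (x ⊕ 0) ⊗ (x ⊕ 0) ⊗ (x ⊕ 3/2) ⊗ (x ⊕ 3/2)
Answer: roots = 0 (mult 2), 3/2 (mult 2)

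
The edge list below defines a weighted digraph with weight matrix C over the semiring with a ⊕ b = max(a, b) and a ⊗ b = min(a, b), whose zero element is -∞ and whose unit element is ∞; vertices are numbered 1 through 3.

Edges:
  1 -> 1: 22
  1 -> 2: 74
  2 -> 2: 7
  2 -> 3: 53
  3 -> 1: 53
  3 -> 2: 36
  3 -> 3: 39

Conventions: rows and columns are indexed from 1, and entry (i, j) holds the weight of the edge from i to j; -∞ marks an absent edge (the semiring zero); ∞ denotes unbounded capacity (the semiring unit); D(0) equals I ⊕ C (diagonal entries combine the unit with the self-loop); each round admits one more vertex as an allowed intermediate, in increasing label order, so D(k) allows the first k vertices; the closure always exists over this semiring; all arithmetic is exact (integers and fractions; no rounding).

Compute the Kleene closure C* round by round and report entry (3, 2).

D(0):
  [∞, 74, -∞]
  [-∞, ∞, 53]
  [53, 36, ∞]
D(1):
  [∞, 74, -∞]
  [-∞, ∞, 53]
  [53, 53, ∞]
D(2):
  [∞, 74, 53]
  [-∞, ∞, 53]
  [53, 53, ∞]
D(3):
  [∞, 74, 53]
  [53, ∞, 53]
  [53, 53, ∞]
Answer: C*[3][2] = 53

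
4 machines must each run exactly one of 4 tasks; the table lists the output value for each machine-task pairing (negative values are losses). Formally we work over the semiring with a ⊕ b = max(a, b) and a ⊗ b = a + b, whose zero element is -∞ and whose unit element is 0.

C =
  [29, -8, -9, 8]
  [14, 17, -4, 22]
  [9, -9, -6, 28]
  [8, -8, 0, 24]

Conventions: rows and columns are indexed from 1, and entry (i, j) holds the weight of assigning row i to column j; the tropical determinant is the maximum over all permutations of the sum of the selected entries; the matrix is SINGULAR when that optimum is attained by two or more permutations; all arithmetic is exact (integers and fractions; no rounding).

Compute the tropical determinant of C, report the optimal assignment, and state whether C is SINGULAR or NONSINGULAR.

σ = (1, 2, 3, 4): 29 + 17 + (-6) + 24 = 64
σ = (1, 2, 4, 3): 29 + 17 + 28 + 0 = 74
σ = (1, 3, 2, 4): 29 + (-4) + (-9) + 24 = 40
σ = (1, 3, 4, 2): 29 + (-4) + 28 + (-8) = 45
σ = (1, 4, 2, 3): 29 + 22 + (-9) + 0 = 42
σ = (1, 4, 3, 2): 29 + 22 + (-6) + (-8) = 37
σ = (2, 1, 3, 4): (-8) + 14 + (-6) + 24 = 24
σ = (2, 1, 4, 3): (-8) + 14 + 28 + 0 = 34
σ = (2, 3, 1, 4): (-8) + (-4) + 9 + 24 = 21
σ = (2, 3, 4, 1): (-8) + (-4) + 28 + 8 = 24
σ = (2, 4, 1, 3): (-8) + 22 + 9 + 0 = 23
σ = (2, 4, 3, 1): (-8) + 22 + (-6) + 8 = 16
σ = (3, 1, 2, 4): (-9) + 14 + (-9) + 24 = 20
σ = (3, 1, 4, 2): (-9) + 14 + 28 + (-8) = 25
σ = (3, 2, 1, 4): (-9) + 17 + 9 + 24 = 41
σ = (3, 2, 4, 1): (-9) + 17 + 28 + 8 = 44
σ = (3, 4, 1, 2): (-9) + 22 + 9 + (-8) = 14
σ = (3, 4, 2, 1): (-9) + 22 + (-9) + 8 = 12
σ = (4, 1, 2, 3): 8 + 14 + (-9) + 0 = 13
σ = (4, 1, 3, 2): 8 + 14 + (-6) + (-8) = 8
σ = (4, 2, 1, 3): 8 + 17 + 9 + 0 = 34
σ = (4, 2, 3, 1): 8 + 17 + (-6) + 8 = 27
σ = (4, 3, 1, 2): 8 + (-4) + 9 + (-8) = 5
σ = (4, 3, 2, 1): 8 + (-4) + (-9) + 8 = 3
Optimal value attained by: σ = (1, 2, 4, 3).
Answer: det⊕(C) = 74; verdict: NONSINGULAR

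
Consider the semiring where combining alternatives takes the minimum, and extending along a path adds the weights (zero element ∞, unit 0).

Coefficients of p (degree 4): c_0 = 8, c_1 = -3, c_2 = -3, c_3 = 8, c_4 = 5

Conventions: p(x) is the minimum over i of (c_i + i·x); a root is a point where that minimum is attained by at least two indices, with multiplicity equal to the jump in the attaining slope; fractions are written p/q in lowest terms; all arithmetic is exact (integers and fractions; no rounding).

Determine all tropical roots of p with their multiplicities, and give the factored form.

hull edge (i=0, c=8) to (i=1, c=-3): slope -11, span 1
hull edge (i=1, c=-3) to (i=2, c=-3): slope 0, span 1
hull edge (i=2, c=-3) to (i=4, c=5): slope 4, span 2
Factored form: p(x) = 5 ⊗ (x ⊕ (-4)) ⊗ (x ⊕ (-4)) ⊗ (x ⊕ 0) ⊗ (x ⊕ 11)
Answer: roots = -4 (mult 2), 0 (mult 1), 11 (mult 1)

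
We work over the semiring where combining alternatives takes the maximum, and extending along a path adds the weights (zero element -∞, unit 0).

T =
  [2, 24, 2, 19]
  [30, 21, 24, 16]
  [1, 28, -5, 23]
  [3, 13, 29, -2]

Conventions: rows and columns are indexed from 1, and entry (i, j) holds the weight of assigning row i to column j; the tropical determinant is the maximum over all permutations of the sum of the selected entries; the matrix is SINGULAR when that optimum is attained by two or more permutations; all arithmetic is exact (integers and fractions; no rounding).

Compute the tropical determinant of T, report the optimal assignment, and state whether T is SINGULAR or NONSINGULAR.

σ = (1, 2, 3, 4): 2 + 21 + (-5) + (-2) = 16
σ = (1, 2, 4, 3): 2 + 21 + 23 + 29 = 75
σ = (1, 3, 2, 4): 2 + 24 + 28 + (-2) = 52
σ = (1, 3, 4, 2): 2 + 24 + 23 + 13 = 62
σ = (1, 4, 2, 3): 2 + 16 + 28 + 29 = 75
σ = (1, 4, 3, 2): 2 + 16 + (-5) + 13 = 26
σ = (2, 1, 3, 4): 24 + 30 + (-5) + (-2) = 47
σ = (2, 1, 4, 3): 24 + 30 + 23 + 29 = 106
σ = (2, 3, 1, 4): 24 + 24 + 1 + (-2) = 47
σ = (2, 3, 4, 1): 24 + 24 + 23 + 3 = 74
σ = (2, 4, 1, 3): 24 + 16 + 1 + 29 = 70
σ = (2, 4, 3, 1): 24 + 16 + (-5) + 3 = 38
σ = (3, 1, 2, 4): 2 + 30 + 28 + (-2) = 58
σ = (3, 1, 4, 2): 2 + 30 + 23 + 13 = 68
σ = (3, 2, 1, 4): 2 + 21 + 1 + (-2) = 22
σ = (3, 2, 4, 1): 2 + 21 + 23 + 3 = 49
σ = (3, 4, 1, 2): 2 + 16 + 1 + 13 = 32
σ = (3, 4, 2, 1): 2 + 16 + 28 + 3 = 49
σ = (4, 1, 2, 3): 19 + 30 + 28 + 29 = 106
σ = (4, 1, 3, 2): 19 + 30 + (-5) + 13 = 57
σ = (4, 2, 1, 3): 19 + 21 + 1 + 29 = 70
σ = (4, 2, 3, 1): 19 + 21 + (-5) + 3 = 38
σ = (4, 3, 1, 2): 19 + 24 + 1 + 13 = 57
σ = (4, 3, 2, 1): 19 + 24 + 28 + 3 = 74
Optimal value attained by: σ = (2, 1, 4, 3).
Answer: det⊕(T) = 106; verdict: SINGULAR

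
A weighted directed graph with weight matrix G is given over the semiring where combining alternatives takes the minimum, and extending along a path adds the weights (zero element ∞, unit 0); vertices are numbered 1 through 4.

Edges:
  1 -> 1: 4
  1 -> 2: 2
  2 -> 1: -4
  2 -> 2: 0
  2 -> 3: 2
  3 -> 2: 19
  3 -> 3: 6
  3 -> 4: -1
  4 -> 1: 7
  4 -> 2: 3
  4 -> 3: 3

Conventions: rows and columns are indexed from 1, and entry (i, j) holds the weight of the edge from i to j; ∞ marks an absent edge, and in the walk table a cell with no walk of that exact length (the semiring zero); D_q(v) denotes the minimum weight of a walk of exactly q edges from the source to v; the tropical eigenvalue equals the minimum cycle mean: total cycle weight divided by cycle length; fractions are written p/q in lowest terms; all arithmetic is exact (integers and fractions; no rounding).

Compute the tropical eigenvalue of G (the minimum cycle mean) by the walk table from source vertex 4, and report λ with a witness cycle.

q=0: [∞, ∞, ∞, 0]
q=1: [7, 3, 3, ∞]
q=2: [-1, 3, 5, 2]
q=3: [-1, 1, 5, 4]
q=4: [-3, 1, 3, 4]
Optimal cycle mean attained by: cycle 1->2->1, total 2 + (-4), length 2.
Answer: λ = -1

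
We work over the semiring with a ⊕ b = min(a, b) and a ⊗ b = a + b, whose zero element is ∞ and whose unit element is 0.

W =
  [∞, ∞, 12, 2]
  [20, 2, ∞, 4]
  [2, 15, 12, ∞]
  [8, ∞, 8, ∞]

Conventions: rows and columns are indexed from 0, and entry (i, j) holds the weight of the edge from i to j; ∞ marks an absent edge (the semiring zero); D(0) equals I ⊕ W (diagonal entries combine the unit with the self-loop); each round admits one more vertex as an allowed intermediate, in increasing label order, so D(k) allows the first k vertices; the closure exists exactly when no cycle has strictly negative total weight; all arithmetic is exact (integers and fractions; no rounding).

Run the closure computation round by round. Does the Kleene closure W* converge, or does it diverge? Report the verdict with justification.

D(0):
  [0, ∞, 12, 2]
  [20, 0, ∞, 4]
  [2, 15, 0, ∞]
  [8, ∞, 8, 0]
D(1):
  [0, ∞, 12, 2]
  [20, 0, 32, 4]
  [2, 15, 0, 4]
  [8, ∞, 8, 0]
D(2):
  [0, ∞, 12, 2]
  [20, 0, 32, 4]
  [2, 15, 0, 4]
  [8, ∞, 8, 0]
D(3):
  [0, 27, 12, 2]
  [20, 0, 32, 4]
  [2, 15, 0, 4]
  [8, 23, 8, 0]
D(4):
  [0, 25, 10, 2]
  [12, 0, 12, 4]
  [2, 15, 0, 4]
  [8, 23, 8, 0]
Key observation: every diagonal entry stays at the unit through all rounds, so no improving cycle exists.
Answer: CONVERGES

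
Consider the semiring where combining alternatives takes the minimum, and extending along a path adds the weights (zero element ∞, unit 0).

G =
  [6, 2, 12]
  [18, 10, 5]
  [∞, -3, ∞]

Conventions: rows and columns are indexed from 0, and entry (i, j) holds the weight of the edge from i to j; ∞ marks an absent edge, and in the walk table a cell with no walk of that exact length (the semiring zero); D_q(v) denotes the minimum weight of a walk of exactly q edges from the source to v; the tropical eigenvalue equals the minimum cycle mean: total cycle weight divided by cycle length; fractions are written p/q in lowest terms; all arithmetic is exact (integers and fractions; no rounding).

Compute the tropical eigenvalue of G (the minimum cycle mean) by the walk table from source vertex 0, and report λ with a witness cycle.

q=0: [0, ∞, ∞]
q=1: [6, 2, 12]
q=2: [12, 8, 7]
q=3: [18, 4, 13]
Optimal cycle mean attained by: cycle 1->2->1, total 5 + (-3), length 2.
Answer: λ = 1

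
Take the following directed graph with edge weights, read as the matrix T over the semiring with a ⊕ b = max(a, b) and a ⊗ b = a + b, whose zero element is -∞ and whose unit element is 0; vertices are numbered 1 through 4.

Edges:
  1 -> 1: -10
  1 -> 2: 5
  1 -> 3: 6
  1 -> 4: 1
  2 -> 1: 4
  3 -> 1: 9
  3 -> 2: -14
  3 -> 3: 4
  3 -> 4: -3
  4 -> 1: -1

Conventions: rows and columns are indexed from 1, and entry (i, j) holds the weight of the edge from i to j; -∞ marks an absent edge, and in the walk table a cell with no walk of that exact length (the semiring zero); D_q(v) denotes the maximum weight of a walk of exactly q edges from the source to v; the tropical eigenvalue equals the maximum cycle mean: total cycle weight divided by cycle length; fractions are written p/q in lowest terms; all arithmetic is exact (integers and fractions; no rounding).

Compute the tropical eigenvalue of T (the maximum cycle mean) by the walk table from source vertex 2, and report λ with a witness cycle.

q=0: [-∞, 0, -∞, -∞]
q=1: [4, -∞, -∞, -∞]
q=2: [-6, 9, 10, 5]
q=3: [19, -1, 14, 7]
q=4: [23, 24, 25, 20]
Optimal cycle mean attained by: cycle 1->3->1, total 6 + 9, length 2.
Answer: λ = 15/2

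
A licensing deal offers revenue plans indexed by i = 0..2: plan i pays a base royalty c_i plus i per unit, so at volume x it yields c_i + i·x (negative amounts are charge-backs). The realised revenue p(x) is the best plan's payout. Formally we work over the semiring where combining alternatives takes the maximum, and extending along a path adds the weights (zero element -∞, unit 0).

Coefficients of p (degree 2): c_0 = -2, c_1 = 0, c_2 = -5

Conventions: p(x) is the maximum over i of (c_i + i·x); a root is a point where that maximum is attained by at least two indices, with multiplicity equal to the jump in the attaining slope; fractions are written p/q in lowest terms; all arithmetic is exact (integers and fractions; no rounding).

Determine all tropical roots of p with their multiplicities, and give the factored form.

hull edge (i=0, c=-2) to (i=1, c=0): slope 2, span 1
hull edge (i=1, c=0) to (i=2, c=-5): slope -5, span 1
Factored form: p(x) = -5 ⊗ (x ⊕ (-2)) ⊗ (x ⊕ 5)
Answer: roots = -2 (mult 1), 5 (mult 1)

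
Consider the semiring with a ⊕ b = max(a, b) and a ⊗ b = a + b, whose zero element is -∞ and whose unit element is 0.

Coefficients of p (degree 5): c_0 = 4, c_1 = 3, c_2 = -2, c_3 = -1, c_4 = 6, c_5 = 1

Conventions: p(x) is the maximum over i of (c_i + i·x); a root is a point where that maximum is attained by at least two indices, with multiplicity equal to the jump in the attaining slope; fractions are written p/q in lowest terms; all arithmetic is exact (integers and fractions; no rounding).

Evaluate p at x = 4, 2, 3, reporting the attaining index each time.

p(4) = max(4+0·4=4, 3+1·4=7, -2+2·4=6, -1+3·4=11, 6+4·4=22, 1+5·4=21) = 22 (attained by i=4)
p(2) = max(4+0·2=4, 3+1·2=5, -2+2·2=2, -1+3·2=5, 6+4·2=14, 1+5·2=11) = 14 (attained by i=4)
p(3) = max(4+0·3=4, 3+1·3=6, -2+2·3=4, -1+3·3=8, 6+4·3=18, 1+5·3=16) = 18 (attained by i=4)
Answer: p(4) = 22; p(2) = 14; p(3) = 18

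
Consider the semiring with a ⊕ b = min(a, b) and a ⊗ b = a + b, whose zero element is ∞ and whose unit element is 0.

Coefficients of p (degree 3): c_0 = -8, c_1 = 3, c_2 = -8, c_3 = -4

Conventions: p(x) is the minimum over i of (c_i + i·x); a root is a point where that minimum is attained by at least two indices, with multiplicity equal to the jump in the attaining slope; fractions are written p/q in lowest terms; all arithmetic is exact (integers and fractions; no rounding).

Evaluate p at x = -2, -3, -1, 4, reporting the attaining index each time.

p(-2) = min(-8+0·(-2)=-8, 3+1·(-2)=1, -8+2·(-2)=-12, -4+3·(-2)=-10) = -12 (attained by i=2)
p(-3) = min(-8+0·(-3)=-8, 3+1·(-3)=0, -8+2·(-3)=-14, -4+3·(-3)=-13) = -14 (attained by i=2)
p(-1) = min(-8+0·(-1)=-8, 3+1·(-1)=2, -8+2·(-1)=-10, -4+3·(-1)=-7) = -10 (attained by i=2)
p(4) = min(-8+0·4=-8, 3+1·4=7, -8+2·4=0, -4+3·4=8) = -8 (attained by i=0)
Answer: p(-2) = -12; p(-3) = -14; p(-1) = -10; p(4) = -8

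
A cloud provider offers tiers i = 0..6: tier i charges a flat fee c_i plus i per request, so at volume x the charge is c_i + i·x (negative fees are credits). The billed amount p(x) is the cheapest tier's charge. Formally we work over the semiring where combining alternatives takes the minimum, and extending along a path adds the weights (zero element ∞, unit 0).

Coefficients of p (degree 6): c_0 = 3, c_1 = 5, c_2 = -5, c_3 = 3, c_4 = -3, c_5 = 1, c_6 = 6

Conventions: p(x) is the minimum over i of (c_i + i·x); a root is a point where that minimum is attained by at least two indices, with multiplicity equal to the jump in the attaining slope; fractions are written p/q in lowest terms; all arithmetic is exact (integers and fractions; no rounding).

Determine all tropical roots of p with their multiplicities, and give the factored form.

hull edge (i=0, c=3) to (i=2, c=-5): slope -4, span 2
hull edge (i=2, c=-5) to (i=4, c=-3): slope 1, span 2
hull edge (i=4, c=-3) to (i=5, c=1): slope 4, span 1
hull edge (i=5, c=1) to (i=6, c=6): slope 5, span 1
Factored form: p(x) = 6 ⊗ (x ⊕ (-5)) ⊗ (x ⊕ (-4)) ⊗ (x ⊕ (-1)) ⊗ (x ⊕ (-1)) ⊗ (x ⊕ 4) ⊗ (x ⊕ 4)
Answer: roots = -5 (mult 1), -4 (mult 1), -1 (mult 2), 4 (mult 2)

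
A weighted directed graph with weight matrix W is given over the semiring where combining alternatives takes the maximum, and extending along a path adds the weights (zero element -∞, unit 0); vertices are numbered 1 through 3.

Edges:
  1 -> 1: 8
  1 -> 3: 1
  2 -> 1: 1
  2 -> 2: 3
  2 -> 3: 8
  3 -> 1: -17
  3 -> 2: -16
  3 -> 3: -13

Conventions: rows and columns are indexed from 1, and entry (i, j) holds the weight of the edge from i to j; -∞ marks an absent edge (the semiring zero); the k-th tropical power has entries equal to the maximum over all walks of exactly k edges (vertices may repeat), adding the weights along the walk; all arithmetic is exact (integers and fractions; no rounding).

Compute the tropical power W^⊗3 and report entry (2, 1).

W^⊗2:
  [16, -15, 9]
  [9, 6, 11]
  [-9, -13, -8]
W^⊗3:
  [24, -7, 17]
  [17, 9, 14]
  [-1, -10, -5]
Key observation: the optimum is the walk 2->1->1->1, with weight 1 + 8 + 8 = 17.
Optimal value attained by: walk 2->1->1->1.
Answer: (W^⊗3)[2][1] = 17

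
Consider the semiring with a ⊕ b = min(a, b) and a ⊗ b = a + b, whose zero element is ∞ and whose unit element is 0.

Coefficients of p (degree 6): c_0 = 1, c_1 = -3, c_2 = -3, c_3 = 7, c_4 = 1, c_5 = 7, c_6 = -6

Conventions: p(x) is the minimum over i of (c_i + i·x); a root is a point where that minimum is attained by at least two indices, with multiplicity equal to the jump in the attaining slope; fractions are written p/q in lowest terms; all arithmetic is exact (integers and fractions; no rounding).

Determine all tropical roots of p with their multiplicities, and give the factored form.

hull edge (i=0, c=1) to (i=1, c=-3): slope -4, span 1
hull edge (i=1, c=-3) to (i=6, c=-6): slope -3/5, span 5
Factored form: p(x) = -6 ⊗ (x ⊕ 3/5) ⊗ (x ⊕ 3/5) ⊗ (x ⊕ 3/5) ⊗ (x ⊕ 3/5) ⊗ (x ⊕ 3/5) ⊗ (x ⊕ 4)
Answer: roots = 3/5 (mult 5), 4 (mult 1)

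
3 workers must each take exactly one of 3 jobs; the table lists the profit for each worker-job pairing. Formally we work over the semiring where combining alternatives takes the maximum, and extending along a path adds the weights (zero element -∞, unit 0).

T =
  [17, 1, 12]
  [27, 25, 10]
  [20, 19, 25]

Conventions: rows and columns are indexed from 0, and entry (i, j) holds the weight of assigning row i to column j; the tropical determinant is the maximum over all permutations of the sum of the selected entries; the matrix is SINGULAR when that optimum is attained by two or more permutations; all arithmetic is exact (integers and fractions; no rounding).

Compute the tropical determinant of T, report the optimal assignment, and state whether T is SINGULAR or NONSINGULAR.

σ = (0, 1, 2): 17 + 25 + 25 = 67
σ = (0, 2, 1): 17 + 10 + 19 = 46
σ = (1, 0, 2): 1 + 27 + 25 = 53
σ = (1, 2, 0): 1 + 10 + 20 = 31
σ = (2, 0, 1): 12 + 27 + 19 = 58
σ = (2, 1, 0): 12 + 25 + 20 = 57
Optimal value attained by: σ = (0, 1, 2).
Answer: det⊕(T) = 67; verdict: NONSINGULAR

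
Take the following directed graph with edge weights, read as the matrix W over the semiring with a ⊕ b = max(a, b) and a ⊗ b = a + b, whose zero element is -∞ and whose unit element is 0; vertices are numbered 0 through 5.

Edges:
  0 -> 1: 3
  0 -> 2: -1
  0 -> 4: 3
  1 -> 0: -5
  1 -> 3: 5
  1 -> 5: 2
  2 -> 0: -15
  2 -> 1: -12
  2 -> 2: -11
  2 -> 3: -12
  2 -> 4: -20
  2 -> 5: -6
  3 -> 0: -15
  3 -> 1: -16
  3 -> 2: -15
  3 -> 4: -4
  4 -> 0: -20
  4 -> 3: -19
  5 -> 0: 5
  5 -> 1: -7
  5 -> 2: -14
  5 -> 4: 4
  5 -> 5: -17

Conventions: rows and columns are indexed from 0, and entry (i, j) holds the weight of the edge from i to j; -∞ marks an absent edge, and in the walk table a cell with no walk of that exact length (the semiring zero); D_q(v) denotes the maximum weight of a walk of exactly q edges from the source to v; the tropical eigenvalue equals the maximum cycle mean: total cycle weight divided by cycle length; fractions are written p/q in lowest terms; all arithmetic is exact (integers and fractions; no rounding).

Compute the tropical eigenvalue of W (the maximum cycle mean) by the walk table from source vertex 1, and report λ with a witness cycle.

q=0: [-∞, 0, -∞, -∞, -∞, -∞]
q=1: [-5, -∞, -∞, 5, -∞, 2]
q=2: [7, -2, -6, -∞, 6, -15]
q=3: [-7, 10, 6, 3, 10, 0]
q=4: [5, -4, -5, 15, 4, 12]
q=5: [17, 8, 4, 1, 16, -2]
q=6: [3, 20, 16, 13, 20, 10]
Optimal cycle mean attained by: cycle 0->1->5->0, total 3 + 2 + 5, length 3.
Answer: λ = 10/3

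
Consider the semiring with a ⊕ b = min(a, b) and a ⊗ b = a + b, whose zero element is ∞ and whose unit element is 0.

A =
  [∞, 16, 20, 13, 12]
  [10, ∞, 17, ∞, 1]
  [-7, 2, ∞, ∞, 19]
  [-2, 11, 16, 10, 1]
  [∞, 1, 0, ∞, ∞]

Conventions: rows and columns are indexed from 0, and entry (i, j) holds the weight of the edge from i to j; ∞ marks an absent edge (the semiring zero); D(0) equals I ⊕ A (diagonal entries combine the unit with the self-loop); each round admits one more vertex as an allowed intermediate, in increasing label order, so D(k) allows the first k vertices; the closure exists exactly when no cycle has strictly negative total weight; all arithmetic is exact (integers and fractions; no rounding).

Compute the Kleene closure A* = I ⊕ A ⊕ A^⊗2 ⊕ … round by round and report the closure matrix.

D(0):
  [0, 16, 20, 13, 12]
  [10, 0, 17, ∞, 1]
  [-7, 2, 0, ∞, 19]
  [-2, 11, 16, 0, 1]
  [∞, 1, 0, ∞, 0]
D(1):
  [0, 16, 20, 13, 12]
  [10, 0, 17, 23, 1]
  [-7, 2, 0, 6, 5]
  [-2, 11, 16, 0, 1]
  [∞, 1, 0, ∞, 0]
D(2):
  [0, 16, 20, 13, 12]
  [10, 0, 17, 23, 1]
  [-7, 2, 0, 6, 3]
  [-2, 11, 16, 0, 1]
  [11, 1, 0, 24, 0]
D(3):
  [0, 16, 20, 13, 12]
  [10, 0, 17, 23, 1]
  [-7, 2, 0, 6, 3]
  [-2, 11, 16, 0, 1]
  [-7, 1, 0, 6, 0]
D(4):
  [0, 16, 20, 13, 12]
  [10, 0, 17, 23, 1]
  [-7, 2, 0, 6, 3]
  [-2, 11, 16, 0, 1]
  [-7, 1, 0, 6, 0]
D(5):
  [0, 13, 12, 13, 12]
  [-6, 0, 1, 7, 1]
  [-7, 2, 0, 6, 3]
  [-6, 2, 1, 0, 1]
  [-7, 1, 0, 6, 0]
Answer: A* = [[0, 13, 12, 13, 12], [-6, 0, 1, 7, 1], [-7, 2, 0, 6, 3], [-6, 2, 1, 0, 1], [-7, 1, 0, 6, 0]]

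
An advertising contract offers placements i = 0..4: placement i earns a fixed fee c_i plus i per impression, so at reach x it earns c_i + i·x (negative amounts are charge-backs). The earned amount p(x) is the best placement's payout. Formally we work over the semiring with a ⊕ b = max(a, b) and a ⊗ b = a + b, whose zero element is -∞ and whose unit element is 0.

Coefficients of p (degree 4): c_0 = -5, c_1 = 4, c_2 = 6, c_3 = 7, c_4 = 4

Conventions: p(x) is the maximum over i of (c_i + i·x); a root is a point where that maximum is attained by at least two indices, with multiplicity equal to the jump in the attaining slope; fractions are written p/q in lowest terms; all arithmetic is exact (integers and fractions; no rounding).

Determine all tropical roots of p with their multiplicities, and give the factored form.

hull edge (i=0, c=-5) to (i=1, c=4): slope 9, span 1
hull edge (i=1, c=4) to (i=2, c=6): slope 2, span 1
hull edge (i=2, c=6) to (i=3, c=7): slope 1, span 1
hull edge (i=3, c=7) to (i=4, c=4): slope -3, span 1
Factored form: p(x) = 4 ⊗ (x ⊕ (-9)) ⊗ (x ⊕ (-2)) ⊗ (x ⊕ (-1)) ⊗ (x ⊕ 3)
Answer: roots = -9 (mult 1), -2 (mult 1), -1 (mult 1), 3 (mult 1)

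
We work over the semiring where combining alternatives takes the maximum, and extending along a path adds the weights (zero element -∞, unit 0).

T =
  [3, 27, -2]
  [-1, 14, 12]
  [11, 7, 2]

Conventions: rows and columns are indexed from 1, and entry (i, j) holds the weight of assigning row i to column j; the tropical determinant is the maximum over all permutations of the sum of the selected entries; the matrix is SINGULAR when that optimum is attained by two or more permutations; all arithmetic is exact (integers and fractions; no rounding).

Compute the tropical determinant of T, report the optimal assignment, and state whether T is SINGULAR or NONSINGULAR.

σ = (1, 2, 3): 3 + 14 + 2 = 19
σ = (1, 3, 2): 3 + 12 + 7 = 22
σ = (2, 1, 3): 27 + (-1) + 2 = 28
σ = (2, 3, 1): 27 + 12 + 11 = 50
σ = (3, 1, 2): (-2) + (-1) + 7 = 4
σ = (3, 2, 1): (-2) + 14 + 11 = 23
Optimal value attained by: σ = (2, 3, 1).
Answer: det⊕(T) = 50; verdict: NONSINGULAR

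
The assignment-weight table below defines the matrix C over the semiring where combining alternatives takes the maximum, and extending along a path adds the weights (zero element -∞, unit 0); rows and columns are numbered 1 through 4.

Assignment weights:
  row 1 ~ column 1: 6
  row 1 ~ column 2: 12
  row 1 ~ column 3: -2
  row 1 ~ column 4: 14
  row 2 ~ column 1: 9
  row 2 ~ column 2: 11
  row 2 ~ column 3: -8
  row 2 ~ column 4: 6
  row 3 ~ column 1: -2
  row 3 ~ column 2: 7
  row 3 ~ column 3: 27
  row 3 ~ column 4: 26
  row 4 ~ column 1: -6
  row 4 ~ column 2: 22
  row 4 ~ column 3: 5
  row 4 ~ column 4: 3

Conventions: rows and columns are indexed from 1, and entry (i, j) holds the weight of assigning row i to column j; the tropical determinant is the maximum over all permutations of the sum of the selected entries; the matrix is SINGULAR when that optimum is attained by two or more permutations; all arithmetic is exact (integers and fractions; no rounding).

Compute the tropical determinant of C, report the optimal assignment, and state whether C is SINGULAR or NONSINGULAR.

σ = (1, 2, 3, 4): 6 + 11 + 27 + 3 = 47
σ = (1, 2, 4, 3): 6 + 11 + 26 + 5 = 48
σ = (1, 3, 2, 4): 6 + (-8) + 7 + 3 = 8
σ = (1, 3, 4, 2): 6 + (-8) + 26 + 22 = 46
σ = (1, 4, 2, 3): 6 + 6 + 7 + 5 = 24
σ = (1, 4, 3, 2): 6 + 6 + 27 + 22 = 61
σ = (2, 1, 3, 4): 12 + 9 + 27 + 3 = 51
σ = (2, 1, 4, 3): 12 + 9 + 26 + 5 = 52
σ = (2, 3, 1, 4): 12 + (-8) + (-2) + 3 = 5
σ = (2, 3, 4, 1): 12 + (-8) + 26 + (-6) = 24
σ = (2, 4, 1, 3): 12 + 6 + (-2) + 5 = 21
σ = (2, 4, 3, 1): 12 + 6 + 27 + (-6) = 39
σ = (3, 1, 2, 4): (-2) + 9 + 7 + 3 = 17
σ = (3, 1, 4, 2): (-2) + 9 + 26 + 22 = 55
σ = (3, 2, 1, 4): (-2) + 11 + (-2) + 3 = 10
σ = (3, 2, 4, 1): (-2) + 11 + 26 + (-6) = 29
σ = (3, 4, 1, 2): (-2) + 6 + (-2) + 22 = 24
σ = (3, 4, 2, 1): (-2) + 6 + 7 + (-6) = 5
σ = (4, 1, 2, 3): 14 + 9 + 7 + 5 = 35
σ = (4, 1, 3, 2): 14 + 9 + 27 + 22 = 72
σ = (4, 2, 1, 3): 14 + 11 + (-2) + 5 = 28
σ = (4, 2, 3, 1): 14 + 11 + 27 + (-6) = 46
σ = (4, 3, 1, 2): 14 + (-8) + (-2) + 22 = 26
σ = (4, 3, 2, 1): 14 + (-8) + 7 + (-6) = 7
Optimal value attained by: σ = (4, 1, 3, 2).
Answer: det⊕(C) = 72; verdict: NONSINGULAR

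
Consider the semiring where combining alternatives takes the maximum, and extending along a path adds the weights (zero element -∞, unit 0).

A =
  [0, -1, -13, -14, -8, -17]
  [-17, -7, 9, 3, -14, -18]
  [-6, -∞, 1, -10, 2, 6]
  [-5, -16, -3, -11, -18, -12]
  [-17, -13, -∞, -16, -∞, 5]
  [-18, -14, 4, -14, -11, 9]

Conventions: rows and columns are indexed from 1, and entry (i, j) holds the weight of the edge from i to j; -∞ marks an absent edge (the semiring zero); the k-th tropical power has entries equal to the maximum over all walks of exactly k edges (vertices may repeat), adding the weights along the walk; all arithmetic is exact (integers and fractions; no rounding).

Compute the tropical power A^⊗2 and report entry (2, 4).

A^⊗2:
  [0, -1, 8, 2, -8, -3]
  [3, -13, 10, -1, 11, 15]
  [-5, -7, 10, -8, 3, 15]
  [-5, -6, -2, -13, -1, 3]
  [-13, -9, 9, -9, -6, 14]
  [-2, -5, 13, -5, 6, 18]
Key observation: the optimum is the walk 2->3->4, with weight 9 + (-10) = -1.
Optimal value attained by: walk 2->3->4.
Answer: (A^⊗2)[2][4] = -1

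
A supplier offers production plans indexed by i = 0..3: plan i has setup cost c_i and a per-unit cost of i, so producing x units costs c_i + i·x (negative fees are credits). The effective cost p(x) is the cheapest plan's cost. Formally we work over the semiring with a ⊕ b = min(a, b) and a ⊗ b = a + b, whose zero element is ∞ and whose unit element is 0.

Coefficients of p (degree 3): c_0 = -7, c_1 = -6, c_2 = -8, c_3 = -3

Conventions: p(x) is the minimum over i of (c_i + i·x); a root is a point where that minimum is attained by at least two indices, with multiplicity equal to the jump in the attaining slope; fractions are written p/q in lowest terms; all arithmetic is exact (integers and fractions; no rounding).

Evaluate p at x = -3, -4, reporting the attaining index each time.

p(-3) = min(-7+0·(-3)=-7, -6+1·(-3)=-9, -8+2·(-3)=-14, -3+3·(-3)=-12) = -14 (attained by i=2)
p(-4) = min(-7+0·(-4)=-7, -6+1·(-4)=-10, -8+2·(-4)=-16, -3+3·(-4)=-15) = -16 (attained by i=2)
Answer: p(-3) = -14; p(-4) = -16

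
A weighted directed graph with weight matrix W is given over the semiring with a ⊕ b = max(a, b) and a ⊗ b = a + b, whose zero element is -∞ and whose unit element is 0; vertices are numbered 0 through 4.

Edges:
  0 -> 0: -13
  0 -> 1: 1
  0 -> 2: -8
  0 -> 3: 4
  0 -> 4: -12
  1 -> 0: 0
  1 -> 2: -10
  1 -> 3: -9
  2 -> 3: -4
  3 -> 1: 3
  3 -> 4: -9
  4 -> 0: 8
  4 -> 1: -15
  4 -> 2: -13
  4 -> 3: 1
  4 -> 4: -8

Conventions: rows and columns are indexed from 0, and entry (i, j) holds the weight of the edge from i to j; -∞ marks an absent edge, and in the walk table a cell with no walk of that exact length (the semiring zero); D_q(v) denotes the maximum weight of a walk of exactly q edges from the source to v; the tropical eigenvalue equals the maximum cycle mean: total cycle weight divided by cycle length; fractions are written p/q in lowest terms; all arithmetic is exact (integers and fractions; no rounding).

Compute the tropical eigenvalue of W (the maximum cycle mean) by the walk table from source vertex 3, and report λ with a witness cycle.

q=0: [-∞, -∞, -∞, 0, -∞]
q=1: [-∞, 3, -∞, -∞, -9]
q=2: [3, -24, -7, -6, -17]
q=3: [-9, 4, -5, 7, -9]
q=4: [4, 10, -6, -5, -2]
q=5: [10, 5, 0, 8, -8]
Optimal cycle mean attained by: cycle 0->3->1->0, total 4 + 3 + 0, length 3.
Answer: λ = 7/3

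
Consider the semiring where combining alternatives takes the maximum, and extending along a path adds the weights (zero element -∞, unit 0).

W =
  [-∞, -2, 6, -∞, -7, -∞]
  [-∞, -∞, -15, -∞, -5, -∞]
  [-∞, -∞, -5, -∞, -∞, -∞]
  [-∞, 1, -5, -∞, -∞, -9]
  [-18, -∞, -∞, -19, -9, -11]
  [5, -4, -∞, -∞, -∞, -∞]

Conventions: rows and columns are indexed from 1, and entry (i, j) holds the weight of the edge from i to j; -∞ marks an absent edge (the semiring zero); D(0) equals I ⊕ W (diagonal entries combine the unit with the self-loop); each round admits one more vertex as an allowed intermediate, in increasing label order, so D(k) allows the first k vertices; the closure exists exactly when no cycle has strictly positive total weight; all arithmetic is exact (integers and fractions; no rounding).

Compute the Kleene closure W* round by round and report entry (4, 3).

D(0):
  [0, -2, 6, -∞, -7, -∞]
  [-∞, 0, -15, -∞, -5, -∞]
  [-∞, -∞, 0, -∞, -∞, -∞]
  [-∞, 1, -5, 0, -∞, -9]
  [-18, -∞, -∞, -19, 0, -11]
  [5, -4, -∞, -∞, -∞, 0]
D(1):
  [0, -2, 6, -∞, -7, -∞]
  [-∞, 0, -15, -∞, -5, -∞]
  [-∞, -∞, 0, -∞, -∞, -∞]
  [-∞, 1, -5, 0, -∞, -9]
  [-18, -20, -12, -19, 0, -11]
  [5, 3, 11, -∞, -2, 0]
D(2):
  [0, -2, 6, -∞, -7, -∞]
  [-∞, 0, -15, -∞, -5, -∞]
  [-∞, -∞, 0, -∞, -∞, -∞]
  [-∞, 1, -5, 0, -4, -9]
  [-18, -20, -12, -19, 0, -11]
  [5, 3, 11, -∞, -2, 0]
D(3):
  [0, -2, 6, -∞, -7, -∞]
  [-∞, 0, -15, -∞, -5, -∞]
  [-∞, -∞, 0, -∞, -∞, -∞]
  [-∞, 1, -5, 0, -4, -9]
  [-18, -20, -12, -19, 0, -11]
  [5, 3, 11, -∞, -2, 0]
D(4):
  [0, -2, 6, -∞, -7, -∞]
  [-∞, 0, -15, -∞, -5, -∞]
  [-∞, -∞, 0, -∞, -∞, -∞]
  [-∞, 1, -5, 0, -4, -9]
  [-18, -18, -12, -19, 0, -11]
  [5, 3, 11, -∞, -2, 0]
D(5):
  [0, -2, 6, -26, -7, -18]
  [-23, 0, -15, -24, -5, -16]
  [-∞, -∞, 0, -∞, -∞, -∞]
  [-22, 1, -5, 0, -4, -9]
  [-18, -18, -12, -19, 0, -11]
  [5, 3, 11, -21, -2, 0]
D(6):
  [0, -2, 6, -26, -7, -18]
  [-11, 0, -5, -24, -5, -16]
  [-∞, -∞, 0, -∞, -∞, -∞]
  [-4, 1, 2, 0, -4, -9]
  [-6, -8, 0, -19, 0, -11]
  [5, 3, 11, -21, -2, 0]
Answer: W*[4][3] = 2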